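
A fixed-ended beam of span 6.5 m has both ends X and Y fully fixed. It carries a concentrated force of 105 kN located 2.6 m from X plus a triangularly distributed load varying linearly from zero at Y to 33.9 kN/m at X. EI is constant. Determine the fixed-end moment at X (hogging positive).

Release both end moments; the primary structure is a simply-supported span XY with redundants M_X and M_Y.
Simple-span end rotations at X and Y under the given loads:
  at X: point load 105 at a = 2.6: Pab(L + b)/(6LEI) = 283.9/EI
  at Y: point load 105 at a = 2.6: Pab(L + a)/(6LEI) = 248.4/EI
  at X: triangular load, peak 33.9: w₀L³/(45EI) = 206.9/EI
  at Y: triangular load, peak 33.9: 7w₀L³/(360EI) = 181/EI
  θ_X0 = 490.8/EI,  θ_Y0 = 429.5/EI
Flexibility coefficients: a unit moment at one end gives L/(3EI) there and L/(6EI) at the far end, so f₁₁ = f₂₂ = 2.167/EI and f₁₂ = f₂₁ = 1.083/EI.
Compatibility — zero rotation at each built-in end:
  2.167 M_X + 1.083 M_Y = 490.8
  1.083 M_X + 2.167 M_Y = 429.5
Solving the pair gives M_X = 169.9 kN·m and M_Y = 113.3 kN·m (hogging).

M_X = 169.9 kN·m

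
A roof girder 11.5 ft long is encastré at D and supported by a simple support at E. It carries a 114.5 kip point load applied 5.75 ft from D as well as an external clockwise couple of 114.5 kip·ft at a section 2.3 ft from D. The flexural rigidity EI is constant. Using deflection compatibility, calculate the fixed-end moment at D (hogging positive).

M_D = 299.6 kip·ft

Take the reaction at E as the redundant and release it; the primary structure is a cantilever fixed at D.
Free-end deflection of the primary structure under the applied loading (downward +):
  point load 114.5 at a = 5.75: Pa²(3L − a)/(6EI) = 18140/EI
  clockwise couple 114.5 at a = 2.3: M₀a(2L − a)/(2EI) = 2726/EI
  δ_0 = 20865/EI
Flexibility coefficient — unit upward force at E: δ_{EE} = L³/(3EI) = 507/EI.
Compatibility at E: δ_0 − R_E·δ_{EE} = 0, so R_E = 20865/507 = 41.16 kip.
Moment equilibrium about D: M_D = Σ(load moments about D) − R_E·L = 772.9 − 41.16×11.5 = 299.6 kip·ft.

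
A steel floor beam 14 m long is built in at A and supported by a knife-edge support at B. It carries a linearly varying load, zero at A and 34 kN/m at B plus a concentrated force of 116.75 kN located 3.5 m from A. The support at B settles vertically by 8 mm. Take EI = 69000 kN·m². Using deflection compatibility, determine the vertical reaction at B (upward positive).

R_B = 140.3 kN

Take the reaction at B as the redundant and release it; the primary structure is a cantilever fixed at A.
Primary-structure tip deflection at B by superposition:
  triangular load, peak 34 at the free end: 11w₀L⁴/(120EI) = 119730/EI
  point load 116.75 at a = 3.5: Pa²(3L − a)/(6EI) = 9177/EI
  δ_0 = 128907/EI
Tip deflection under a unit load at B: L³/(3EI) = 914.7/EI.
With EI = 69000 kN·m²: δ_0 = 1.8682 m and δ_{BB} = 0.013256 m/kN.
Compatibility — the beam at B must follow the support down by 0.008 m: δ_0 − R_B·δ_{BB} = 0.008, so R_B = (1.8682 − 0.008)/0.013256 = 140.3 kN.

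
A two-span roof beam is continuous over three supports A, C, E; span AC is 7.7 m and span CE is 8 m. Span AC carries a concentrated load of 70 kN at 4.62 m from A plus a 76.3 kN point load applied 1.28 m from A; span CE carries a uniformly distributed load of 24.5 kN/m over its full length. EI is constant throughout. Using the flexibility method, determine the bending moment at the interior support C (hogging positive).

Insert a hinge at C; M_C is the redundant, and each span becomes simply supported.
Rotations at C on the released spans (each span's end-slope, ×1/EI):
  span AC: point load 70 at a = 4.62: Pab(L + a)/(6LEI) = 265.6/EI
  span AC: point load 76.3 at a = 1.28: Pab(L + a)/(6LEI) = 121.9/EI
  span CE: UDL 24.5: wL³/(24EI) = 522.7/EI
  relative rotation θ_0 = (387.5 + 522.7)/EI = 910.2/EI
A unit hogging moment at C produces rotation L₁/(3EI) + L₂/(3EI) = 5.233/EI.
Compatibility: M_C·(L₁+L₂)/(3EI) = θ_0, giving M_C = 173.9 kN·m (hogging).

M_C = 173.9 kN·m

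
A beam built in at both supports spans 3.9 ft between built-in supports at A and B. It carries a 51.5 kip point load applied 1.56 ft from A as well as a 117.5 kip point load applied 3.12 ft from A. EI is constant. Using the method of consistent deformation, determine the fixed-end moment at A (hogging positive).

M_A = 43.59 kip·ft

Take the two fixed-end moments M_A, M_B as redundants; the released structure is the simple span AB.
On the primary (simply-supported) span, the end slopes from the loading are:
  at A: point load 51.5 at a = 1.56: Pab(L + b)/(6LEI) = 50.13/EI
  at B: point load 51.5 at a = 1.56: Pab(L + a)/(6LEI) = 43.87/EI
  at A: point load 117.5 at a = 3.12: Pab(L + b)/(6LEI) = 57.19/EI
  at B: point load 117.5 at a = 3.12: Pab(L + a)/(6LEI) = 85.78/EI
  θ_A0 = 107.3/EI,  θ_B0 = 129.7/EI
Flexibility coefficients: a unit moment at one end gives L/(3EI) there and L/(6EI) at the far end, so f₁₁ = f₂₂ = 1.3/EI and f₁₂ = f₂₁ = 0.65/EI.
Compatibility — zero rotation at each built-in end:
  1.3 M_A + 0.65 M_B = 107.3
  0.65 M_A + 1.3 M_B = 129.7
Solving the pair gives M_A = 43.59 kip·ft and M_B = 77.94 kip·ft (hogging).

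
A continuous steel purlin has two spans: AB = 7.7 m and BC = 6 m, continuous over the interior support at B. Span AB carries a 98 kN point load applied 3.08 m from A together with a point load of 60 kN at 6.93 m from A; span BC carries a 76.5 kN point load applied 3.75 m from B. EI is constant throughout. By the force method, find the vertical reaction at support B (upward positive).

Insert a hinge at B; M_B is the redundant, and each span becomes simply supported.
End slopes at the hinge B, treating each span as simply supported:
  span AB: point load 98 at a = 3.08: Pab(L + a)/(6LEI) = 325.4/EI
  span AB: point load 60 at a = 6.93: Pab(L + a)/(6LEI) = 101.4/EI
  span BC: point load 76.5 at a = 3.75: Pab(L + b)/(6LEI) = 147.9/EI
  relative rotation θ_0 = (426.8 + 147.9)/EI = 574.7/EI
A unit hogging moment at B produces rotation L₁/(3EI) + L₂/(3EI) = 4.567/EI.
Slope continuity at B: θ_0 = M_B·4.567/EI, so M_B = 574.7/4.567 = 125.8 kN·m (hogging).
Span AB, ΣM about A with M_B applied at B: R_B^{AB}·7.7 = 717.6 + 125.8, so R_B^{AB} = 109.5 kN and R_A = 158 − 109.5 = 48.46 kN.
Span BC, ΣM about C: R_B^{BC}·6 = 172.1 + 125.8, so R_B^{BC} = 49.66 kN and R_C = 76.5 − 49.66 = 26.84 kN.
R_B = 109.5 + 49.66 = 159.2 kN.

R_B = 159.2 kN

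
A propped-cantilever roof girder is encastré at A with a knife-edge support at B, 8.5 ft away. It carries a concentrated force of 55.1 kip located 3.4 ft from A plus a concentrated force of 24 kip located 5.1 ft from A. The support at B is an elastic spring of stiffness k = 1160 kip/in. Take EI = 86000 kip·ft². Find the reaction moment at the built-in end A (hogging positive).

M_A = 129.6 kip·ft

Remove the prop at B; the released (primary) structure is a cantilever built in at A.
Free-end deflection of the primary structure under the applied loading (downward +):
  point load 55.1 at a = 3.4: Pa²(3L − a)/(6EI) = 2346/EI
  point load 24 at a = 5.1: Pa²(3L − a)/(6EI) = 2122/EI
  δ_0 = 4469/EI
Tip deflection under a unit load at B: L³/(3EI) = 204.7/EI.
With EI = 86000 kip·ft²: δ_0 = 0.05196 ft and δ_{BB} = 0.00238 ft/kip.
Compatibility — the spring shortens by R_B/k under the reaction it provides: δ_0 − R_B·δ_{BB} = R_B/k. With 1/k = 1/(1160×12) ft/kip = 0.000072 ft/kip, R_B = δ_0 / (δ_{BB} + 1/k) = 0.05196 / (0.00238 + 0.000072) = 21.19 kip.
Moment equilibrium about A: M_A = Σ(load moments about A) − R_B·L = 309.7 − 21.19×8.5 = 129.6 kip·ft.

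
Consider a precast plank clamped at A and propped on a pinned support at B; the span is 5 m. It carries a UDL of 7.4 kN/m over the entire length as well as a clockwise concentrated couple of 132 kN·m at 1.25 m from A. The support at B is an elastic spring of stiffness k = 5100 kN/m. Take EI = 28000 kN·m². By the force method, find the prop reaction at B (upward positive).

Take the reaction at B as the redundant and release it; the primary structure is a cantilever fixed at A.
Downward deflection at the released point B due to the loads:
  UDL 7.4: wL⁴/(8EI) = 578.1/EI
  clockwise couple 132 at a = 1.25: M₀a(2L − a)/(2EI) = 721.9/EI
  δ_0 = 1300/EI
Tip deflection under a unit load at B: L³/(3EI) = 41.67/EI.
With EI = 28000 kN·m²: δ_0 = 0.046429 m and δ_{BB} = 0.001488 m/kN.
Compatibility — the spring shortens by R_B/k under the reaction it provides: δ_0 − R_B·δ_{BB} = R_B/k. With 1/k = 0.000196 m/kN, R_B = δ_0 / (δ_{BB} + 1/k) = 0.046429 / (0.001488 + 0.000196) = 27.57 kN.

R_B = 27.57 kN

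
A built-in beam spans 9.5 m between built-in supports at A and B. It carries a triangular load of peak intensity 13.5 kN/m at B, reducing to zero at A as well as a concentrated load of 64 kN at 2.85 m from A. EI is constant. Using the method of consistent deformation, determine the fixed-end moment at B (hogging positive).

M_B = 99.22 kN·m

Take the two fixed-end moments M_A, M_B as redundants; the released structure is the simple span AB.
Simple-span end rotations at A and B under the given loads:
  at A: triangular load, peak 13.5: 7w₀L³/(360EI) = 225.1/EI
  at B: triangular load, peak 13.5: w₀L³/(45EI) = 257.2/EI
  at A: point load 64 at a = 2.85: Pab(L + b)/(6LEI) = 343.7/EI
  at B: point load 64 at a = 2.85: Pab(L + a)/(6LEI) = 262.8/EI
  θ_A0 = 568.7/EI,  θ_B0 = 520/EI
Flexibility coefficients: a unit moment at one end gives L/(3EI) there and L/(6EI) at the far end, so f₁₁ = f₂₂ = 3.167/EI and f₁₂ = f₂₁ = 1.583/EI.
Compatibility — zero rotation at each built-in end:
  3.167 M_A + 1.583 M_B = 568.7
  1.583 M_A + 3.167 M_B = 520
Solving the pair gives M_A = 130 kN·m and M_B = 99.22 kN·m (hogging).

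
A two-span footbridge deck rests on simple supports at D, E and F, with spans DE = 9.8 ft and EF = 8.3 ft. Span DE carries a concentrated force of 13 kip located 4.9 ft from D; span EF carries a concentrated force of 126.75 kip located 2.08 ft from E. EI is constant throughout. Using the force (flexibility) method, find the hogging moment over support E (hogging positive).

Insert a hinge at E; M_E is the redundant, and each span becomes simply supported.
End slopes at the hinge E, treating each span as simply supported:
  span DE: point load 13 at a = 4.9: Pab(L + a)/(6LEI) = 78.03/EI
  span EF: point load 126.75 at a = 2.08: Pab(L + b)/(6LEI) = 478.1/EI
  relative rotation θ_0 = (78.03 + 478.1)/EI = 556.2/EI
A unit hogging moment at E produces rotation L₁/(3EI) + L₂/(3EI) = 6.033/EI.
Slope continuity at E: θ_0 = M_E·6.033/EI, so M_E = 556.2/6.033 = 92.18 kip·ft (hogging).

M_E = 92.18 kip·ft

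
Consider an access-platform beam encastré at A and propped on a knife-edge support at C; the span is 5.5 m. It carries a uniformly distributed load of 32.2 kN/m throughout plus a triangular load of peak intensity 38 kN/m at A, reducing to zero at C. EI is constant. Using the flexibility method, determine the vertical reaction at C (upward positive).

R_C = 87.31 kN

Choose R_C as the redundant. The primary structure is the cantilever fixed at A.
Downward deflection at the released point C due to the loads:
  UDL 32.2: wL⁴/(8EI) = 3683/EI
  triangular load, peak 38 at the fixed end: w₀L⁴/(30EI) = 1159/EI
  δ_0 = 4842/EI
Tip deflection under a unit load at C: L³/(3EI) = 55.46/EI.
The prop prevents deflection at C: R_C = δ_0/δ_{CC} = 4842/55.46 = 87.31 kN.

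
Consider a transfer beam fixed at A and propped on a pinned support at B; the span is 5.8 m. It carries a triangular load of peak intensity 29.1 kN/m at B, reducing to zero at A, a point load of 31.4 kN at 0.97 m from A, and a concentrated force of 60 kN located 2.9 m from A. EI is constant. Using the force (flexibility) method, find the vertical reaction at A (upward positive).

R_A = 109.4 kN

Take the reaction at B as the redundant and release it; the primary structure is a cantilever fixed at A.
Downward deflection at the released point B due to the loads:
  triangular load, peak 29.1 at the free end: 11w₀L⁴/(120EI) = 3019/EI
  point load 31.4 at a = 0.97: Pa²(3L − a)/(6EI) = 80.9/EI
  point load 60 at a = 2.9: Pa²(3L − a)/(6EI) = 1219/EI
  δ_0 = 4319/EI
Tip deflection under a unit load at B: L³/(3EI) = 65.04/EI.
The prop prevents deflection at B: R_B = δ_0/δ_{BB} = 4319/65.04 = 66.41 kN.
Vertical equilibrium: R_A = ΣP − R_B = 175.8 − 66.41 = 109.4 kN.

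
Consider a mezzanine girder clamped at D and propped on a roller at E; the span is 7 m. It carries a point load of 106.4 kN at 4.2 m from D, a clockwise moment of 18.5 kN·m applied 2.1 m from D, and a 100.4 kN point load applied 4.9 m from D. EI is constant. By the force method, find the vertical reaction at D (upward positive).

Take the reaction at E as the redundant and release it; the primary structure is a cantilever fixed at D.
Free-end deflection of the primary structure under the applied loading (downward +):
  point load 106.4 at a = 4.2: Pa²(3L − a)/(6EI) = 5255/EI
  clockwise couple 18.5 at a = 2.1: M₀a(2L − a)/(2EI) = 231.2/EI
  point load 100.4 at a = 4.9: Pa²(3L − a)/(6EI) = 6468/EI
  δ_0 = 11955/EI
Flexibility coefficient — unit upward force at E: δ_{EE} = L³/(3EI) = 114.3/EI.
The prop prevents deflection at E: R_E = δ_0/δ_{EE} = 11955/114.3 = 104.6 kN.
Vertical equilibrium: R_D = ΣP − R_E = 206.8 − 104.6 = 102.2 kN.

R_D = 102.2 kN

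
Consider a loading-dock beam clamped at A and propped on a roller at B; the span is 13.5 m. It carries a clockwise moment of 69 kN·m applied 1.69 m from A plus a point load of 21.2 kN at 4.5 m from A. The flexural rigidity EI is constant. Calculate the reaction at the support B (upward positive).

R_B = 4.94 kN

Release the roller at B. Primary structure: cantilever fixed at A.
Downward deflection at the released point B due to the loads:
  clockwise couple 69 at a = 1.69: M₀a(2L − a)/(2EI) = 1476/EI
  point load 21.2 at a = 4.5: Pa²(3L − a)/(6EI) = 2576/EI
  δ_0 = 4051/EI
Flexibility coefficient — unit upward force at B: δ_{BB} = L³/(3EI) = 820.1/EI.
Compatibility at B: δ_0 − R_B·δ_{BB} = 0, so R_B = 4051/820.1 = 4.94 kN.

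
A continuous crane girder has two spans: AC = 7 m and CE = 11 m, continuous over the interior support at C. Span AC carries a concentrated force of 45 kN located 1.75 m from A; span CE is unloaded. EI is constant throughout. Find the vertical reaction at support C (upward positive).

Release continuity at C by inserting a hinge; the redundant is the internal moment M_C. The primary structure is two simply-supported spans AC and CE.
Discontinuity in slope at C on the released structure — sum the simple-span end rotations:
  span AC: point load 45 at a = 1.75: Pab(L + a)/(6LEI) = 86.13/EI
  relative rotation θ_0 = (86.13 + 0)/EI = 86.13/EI
A unit hogging moment at C produces rotation L₁/(3EI) + L₂/(3EI) = 6/EI.
Slope continuity at C: θ_0 = M_C·6/EI, so M_C = 86.13/6 = 14.36 kN·m (hogging).
Span AC, ΣM about A with M_C applied at C: R_C^{AC}·7 = 78.75 + 14.36, so R_C^{AC} = 13.3 kN and R_A = 45 − 13.3 = 31.7 kN.
Span CE, ΣM about E: R_C^{CE}·11 = 0 + 14.36, so R_C^{CE} = 1.305 kN and R_E = 0 − 1.305 = -1.305 kN.
R_C = 13.3 + 1.305 = 14.61 kN.

R_C = 14.61 kN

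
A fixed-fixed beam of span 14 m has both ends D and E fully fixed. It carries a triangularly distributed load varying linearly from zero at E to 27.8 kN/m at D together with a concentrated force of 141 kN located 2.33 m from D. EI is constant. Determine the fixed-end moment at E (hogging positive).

M_E = 227.2 kN·m

Release both end moments; the primary structure is a simply-supported span DE with redundants M_D and M_E.
Simple-span end rotations at D and E under the given loads:
  at D: triangular load, peak 27.8: w₀L³/(45EI) = 1695/EI
  at E: triangular load, peak 27.8: 7w₀L³/(360EI) = 1483/EI
  at D: point load 141 at a = 2.33: Pab(L + b)/(6LEI) = 1172/EI
  at E: point load 141 at a = 2.33: Pab(L + a)/(6LEI) = 745.3/EI
  θ_D0 = 2867/EI,  θ_E0 = 2229/EI
Flexibility coefficients: a unit moment at one end gives L/(3EI) there and L/(6EI) at the far end, so f₁₁ = f₂₂ = 4.667/EI and f₁₂ = f₂₁ = 2.333/EI.
Compatibility — zero rotation at each built-in end:
  4.667 M_D + 2.333 M_E = 2867
  2.333 M_D + 4.667 M_E = 2229
Solving the pair gives M_D = 500.7 kN·m and M_E = 227.2 kN·m (hogging).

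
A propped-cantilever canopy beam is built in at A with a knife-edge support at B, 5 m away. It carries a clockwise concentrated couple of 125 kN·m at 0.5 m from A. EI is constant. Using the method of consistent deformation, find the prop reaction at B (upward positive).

Remove the prop at B; the released (primary) structure is a cantilever built in at A.
Free-end deflection of the primary structure under the applied loading (downward +):
  clockwise couple 125 at a = 0.5: M₀a(2L − a)/(2EI) = 296.9/EI
Tip deflection under a unit load at B: L³/(3EI) = 41.67/EI.
The prop prevents deflection at B: R_B = δ_0/δ_{BB} = 296.9/41.67 = 7.125 kN.

R_B = 7.125 kN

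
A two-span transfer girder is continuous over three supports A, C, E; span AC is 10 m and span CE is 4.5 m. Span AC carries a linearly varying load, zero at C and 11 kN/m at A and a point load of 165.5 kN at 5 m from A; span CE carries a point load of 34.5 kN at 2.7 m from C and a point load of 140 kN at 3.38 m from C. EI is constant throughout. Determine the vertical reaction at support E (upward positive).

Release continuity at C by inserting a hinge; the redundant is the internal moment M_C. The primary structure is two simply-supported spans AC and CE.
End slopes at the hinge C, treating each span as simply supported:
  span AC: triangular load, peak 11: 7w₀L³/(360EI) = 213.9/EI
  span AC: point load 165.5 at a = 5: Pab(L + a)/(6LEI) = 1034/EI
  span CE: point load 34.5 at a = 2.7: Pab(L + b)/(6LEI) = 39.12/EI
  span CE: point load 140 at a = 3.38: Pab(L + b)/(6LEI) = 110.3/EI
  relative rotation θ_0 = (1248 + 149.4)/EI = 1398/EI
A unit hogging moment at C produces rotation L₁/(3EI) + L₂/(3EI) = 4.833/EI.
Slope continuity at C: θ_0 = M_C·4.833/EI, so M_C = 1398/4.833 = 289.2 kN·m (hogging).
Span CE, ΣM about E: R_C^{CE}·4.5 = 218.9 + 289.2, so R_C^{CE} = 112.9 kN and R_E = 174.5 − 112.9 = 61.59 kN.

R_E = 61.59 kN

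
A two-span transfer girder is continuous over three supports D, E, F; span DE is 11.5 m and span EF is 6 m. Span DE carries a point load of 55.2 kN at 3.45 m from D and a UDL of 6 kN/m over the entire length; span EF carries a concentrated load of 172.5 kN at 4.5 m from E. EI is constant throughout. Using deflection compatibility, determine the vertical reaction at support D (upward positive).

Take M_E as the redundant. Released structure: two simple spans DE and EF with a hinge at E.
Rotations at E on the released spans (each span's end-slope, ×1/EI):
  span DE: point load 55.2 at a = 3.45: Pab(L + a)/(6LEI) = 332.2/EI
  span DE: UDL 6: wL³/(24EI) = 380.2/EI
  span EF: point load 172.5 at a = 4.5: Pab(L + b)/(6LEI) = 242.6/EI
  relative rotation θ_0 = (712.4 + 242.6)/EI = 955/EI
A unit hogging moment at E produces rotation L₁/(3EI) + L₂/(3EI) = 5.833/EI.
Compatibility: M_E·(L₁+L₂)/(3EI) = θ_0, giving M_E = 163.7 kN·m (hogging).
Span DE, ΣM about D with M_E applied at E: R_E^{DE}·11.5 = 587.2 + 163.7, so R_E^{DE} = 65.3 kN and R_D = 124.2 − 65.3 = 58.9 kN.

R_D = 58.9 kN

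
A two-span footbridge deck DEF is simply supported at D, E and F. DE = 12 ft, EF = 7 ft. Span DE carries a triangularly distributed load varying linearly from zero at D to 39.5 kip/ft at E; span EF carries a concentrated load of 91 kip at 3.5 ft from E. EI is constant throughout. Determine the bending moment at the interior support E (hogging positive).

M_E = 283.5 kip·ft

Insert a hinge at E; M_E is the redundant, and each span becomes simply supported.
End slopes at the hinge E, treating each span as simply supported:
  span DE: triangular load, peak 39.5: w₀L³/(45EI) = 1517/EI
  span EF: point load 91 at a = 3.5: Pab(L + b)/(6LEI) = 278.7/EI
  relative rotation θ_0 = (1517 + 278.7)/EI = 1795/EI
A unit hogging moment at E produces rotation L₁/(3EI) + L₂/(3EI) = 6.333/EI.
Compatibility: M_E·(L₁+L₂)/(3EI) = θ_0, giving M_E = 283.5 kip·ft (hogging).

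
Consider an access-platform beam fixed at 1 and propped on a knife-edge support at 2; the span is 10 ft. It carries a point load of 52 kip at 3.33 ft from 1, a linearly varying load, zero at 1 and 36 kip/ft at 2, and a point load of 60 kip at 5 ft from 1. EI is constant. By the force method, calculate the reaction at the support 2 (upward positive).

Choose R_2 as the redundant. The primary structure is the cantilever fixed at 1.
Free-end deflection of the primary structure under the applied loading (downward +):
  point load 52 at a = 3.33: Pa²(3L − a)/(6EI) = 2563/EI
  triangular load, peak 36 at the free end: 11w₀L⁴/(120EI) = 33000/EI
  point load 60 at a = 5: Pa²(3L − a)/(6EI) = 6250/EI
  δ_0 = 41813/EI
Tip deflection under a unit load at 2: L³/(3EI) = 333.3/EI.
The prop prevents deflection at 2: R_2 = δ_0/δ_{22} = 41813/333.3 = 125.4 kip.

R_2 = 125.4 kip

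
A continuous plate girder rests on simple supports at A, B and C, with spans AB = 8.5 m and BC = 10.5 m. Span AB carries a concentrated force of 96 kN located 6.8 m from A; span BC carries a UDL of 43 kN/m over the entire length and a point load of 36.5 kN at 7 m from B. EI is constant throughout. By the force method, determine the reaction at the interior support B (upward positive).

R_B = 402.3 kN

Take M_B as the redundant. Released structure: two simple spans AB and BC with a hinge at B.
Rotations at B on the released spans (each span's end-slope, ×1/EI):
  span AB: point load 96 at a = 6.8: Pab(L + a)/(6LEI) = 332.9/EI
  span BC: UDL 43: wL³/(24EI) = 2074/EI
  span BC: point load 36.5 at a = 7: Pab(L + b)/(6LEI) = 198.7/EI
  relative rotation θ_0 = (332.9 + 2273)/EI = 2606/EI
A unit hogging moment at B produces rotation L₁/(3EI) + L₂/(3EI) = 6.333/EI.
Compatibility: M_B·(L₁+L₂)/(3EI) = θ_0, giving M_B = 411.4 kN·m (hogging).
Span AB, ΣM about A with M_B applied at B: R_B^{AB}·8.5 = 652.8 + 411.4, so R_B^{AB} = 125.2 kN and R_A = 96 − 125.2 = -29.2 kN.
Span BC, ΣM about C: R_B^{BC}·10.5 = 2498 + 411.4, so R_B^{BC} = 277.1 kN and R_C = 488 − 277.1 = 210.9 kN.
R_B = 125.2 + 277.1 = 402.3 kN.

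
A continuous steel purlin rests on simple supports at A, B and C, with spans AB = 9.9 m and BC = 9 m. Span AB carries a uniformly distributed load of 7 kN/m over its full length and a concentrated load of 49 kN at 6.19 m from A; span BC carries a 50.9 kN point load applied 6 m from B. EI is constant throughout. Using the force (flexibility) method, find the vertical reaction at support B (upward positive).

R_B = 108.9 kN

Take M_B as the redundant. Released structure: two simple spans AB and BC with a hinge at B.
Discontinuity in slope at B on the released structure — sum the simple-span end rotations:
  span AB: UDL 7: wL³/(24EI) = 283/EI
  span AB: point load 49 at a = 6.19: Pab(L + a)/(6LEI) = 304.8/EI
  span BC: point load 50.9 at a = 6: Pab(L + b)/(6LEI) = 203.6/EI
  relative rotation θ_0 = (587.8 + 203.6)/EI = 791.4/EI
A unit hogging moment at B produces rotation L₁/(3EI) + L₂/(3EI) = 6.3/EI.
Slope continuity at B: θ_0 = M_B·6.3/EI, so M_B = 791.4/6.3 = 125.6 kN·m (hogging).
Span AB, ΣM about A with M_B applied at B: R_B^{AB}·9.9 = 646.3 + 125.6, so R_B^{AB} = 77.98 kN and R_A = 118.3 − 77.98 = 40.32 kN.
Span BC, ΣM about C: R_B^{BC}·9 = 152.7 + 125.6, so R_B^{BC} = 30.92 kN and R_C = 50.9 − 30.92 = 19.98 kN.
R_B = 77.98 + 30.92 = 108.9 kN.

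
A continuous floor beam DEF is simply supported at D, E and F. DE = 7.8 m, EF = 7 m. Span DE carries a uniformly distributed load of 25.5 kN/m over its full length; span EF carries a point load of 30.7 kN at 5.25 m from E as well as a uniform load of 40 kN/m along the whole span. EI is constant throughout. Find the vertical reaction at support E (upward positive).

R_E = 309.5 kN

Release continuity at E by inserting a hinge; the redundant is the internal moment M_E. The primary structure is two simply-supported spans DE and EF.
End slopes at the hinge E, treating each span as simply supported:
  span DE: UDL 25.5: wL³/(24EI) = 504.2/EI
  span EF: point load 30.7 at a = 5.25: Pab(L + b)/(6LEI) = 58.76/EI
  span EF: UDL 40: wL³/(24EI) = 571.7/EI
  relative rotation θ_0 = (504.2 + 630.4)/EI = 1135/EI
A unit hogging moment at E produces rotation L₁/(3EI) + L₂/(3EI) = 4.933/EI.
Compatibility: M_E·(L₁+L₂)/(3EI) = θ_0, giving M_E = 230 kN·m (hogging).
Span DE, ΣM about D with M_E applied at E: R_E^{DE}·7.8 = 775.7 + 230, so R_E^{DE} = 128.9 kN and R_D = 198.9 − 128.9 = 69.96 kN.
Span EF, ΣM about F: R_E^{EF}·7 = 1034 + 230, so R_E^{EF} = 180.5 kN and R_F = 310.7 − 180.5 = 130.2 kN.
R_E = 128.9 + 180.5 = 309.5 kN.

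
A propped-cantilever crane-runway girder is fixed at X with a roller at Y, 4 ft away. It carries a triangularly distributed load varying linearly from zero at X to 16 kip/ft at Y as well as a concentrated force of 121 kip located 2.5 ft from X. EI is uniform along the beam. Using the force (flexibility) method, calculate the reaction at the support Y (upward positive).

R_Y = 73.73 kip

Release the roller at Y. Primary structure: cantilever fixed at X.
Downward deflection at the released point Y due to the loads:
  triangular load, peak 16 at the free end: 11w₀L⁴/(120EI) = 375.5/EI
  point load 121 at a = 2.5: Pa²(3L − a)/(6EI) = 1197/EI
  δ_0 = 1573/EI
Flexibility coefficient — unit upward force at Y: δ_{YY} = L³/(3EI) = 21.33/EI.
The prop prevents deflection at Y: R_Y = δ_0/δ_{YY} = 1573/21.33 = 73.73 kip.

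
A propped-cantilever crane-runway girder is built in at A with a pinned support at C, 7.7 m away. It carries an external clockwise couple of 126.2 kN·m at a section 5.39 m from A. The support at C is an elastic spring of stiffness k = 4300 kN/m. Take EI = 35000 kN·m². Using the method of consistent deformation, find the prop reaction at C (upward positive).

R_C = 21.24 kN

Remove the prop at C; the released (primary) structure is a cantilever built in at A.
Primary-structure tip deflection at C by superposition:
  clockwise couple 126.2 at a = 5.39: M₀a(2L − a)/(2EI) = 3404/EI
Flexibility coefficient — unit upward force at C: δ_{CC} = L³/(3EI) = 152.2/EI.
With EI = 35000 kN·m²: δ_0 = 0.097271 m and δ_{CC} = 0.004348 m/kN.
Compatibility — the spring shortens by R_C/k under the reaction it provides: δ_0 − R_C·δ_{CC} = R_C/k. With 1/k = 0.000233 m/kN, R_C = δ_0 / (δ_{CC} + 1/k) = 0.097271 / (0.004348 + 0.000233) = 21.24 kN.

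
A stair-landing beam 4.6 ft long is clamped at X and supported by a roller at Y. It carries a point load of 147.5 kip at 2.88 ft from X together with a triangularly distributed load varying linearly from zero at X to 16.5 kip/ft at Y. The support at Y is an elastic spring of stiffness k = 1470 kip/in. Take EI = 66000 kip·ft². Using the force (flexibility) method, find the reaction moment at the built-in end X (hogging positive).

M_X = 172 kip·ft

Take the reaction at Y as the redundant and release it; the primary structure is a cantilever fixed at X.
Downward deflection at the released point Y due to the loads:
  point load 147.5 at a = 2.88: Pa²(3L − a)/(6EI) = 2227/EI
  triangular load, peak 16.5 at the free end: 11w₀L⁴/(120EI) = 677.2/EI
  δ_0 = 2904/EI
Flexibility coefficient — unit upward force at Y: δ_{YY} = L³/(3EI) = 32.45/EI.
With EI = 66000 kip·ft²: δ_0 = 0.043998 ft and δ_{YY} = 0.000492 ft/kip.
Compatibility — the spring shortens by R_Y/k under the reaction it provides: δ_0 − R_Y·δ_{YY} = R_Y/k. With 1/k = 1/(1470×12) ft/kip = 0.000057 ft/kip, R_Y = δ_0 / (δ_{YY} + 1/k) = 0.043998 / (0.000492 + 0.000057) = 80.25 kip.
Moment equilibrium about X: M_X = Σ(load moments about X) − R_Y·L = 541.2 − 80.25×4.6 = 172 kip·ft.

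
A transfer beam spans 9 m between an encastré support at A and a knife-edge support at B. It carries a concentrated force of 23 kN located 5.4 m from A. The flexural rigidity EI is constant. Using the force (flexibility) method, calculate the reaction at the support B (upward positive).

R_B = 9.936 kN

Choose R_B as the redundant. The primary structure is the cantilever fixed at A.
Primary-structure tip deflection at B by superposition:
  point load 23 at a = 5.4: Pa²(3L − a)/(6EI) = 2414/EI
Flexibility coefficient — unit upward force at B: δ_{BB} = L³/(3EI) = 243/EI.
The prop prevents deflection at B: R_B = δ_0/δ_{BB} = 2414/243 = 9.936 kN.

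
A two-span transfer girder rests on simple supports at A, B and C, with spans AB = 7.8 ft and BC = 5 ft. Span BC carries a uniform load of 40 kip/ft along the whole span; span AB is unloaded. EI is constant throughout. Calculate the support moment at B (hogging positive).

M_B = 48.83 kip·ft

Insert a hinge at B; M_B is the redundant, and each span becomes simply supported.
End slopes at the hinge B, treating each span as simply supported:
  span BC: UDL 40: wL³/(24EI) = 208.3/EI
  relative rotation θ_0 = (0 + 208.3)/EI = 208.3/EI
A unit hogging moment at B produces rotation L₁/(3EI) + L₂/(3EI) = 4.267/EI.
Slope continuity at B: θ_0 = M_B·4.267/EI, so M_B = 208.3/4.267 = 48.83 kip·ft (hogging).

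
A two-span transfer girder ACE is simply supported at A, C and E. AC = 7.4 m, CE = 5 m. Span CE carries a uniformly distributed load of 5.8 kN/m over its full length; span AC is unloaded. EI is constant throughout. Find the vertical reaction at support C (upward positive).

R_C = 16.95 kN

Release continuity at C by inserting a hinge; the redundant is the internal moment M_C. The primary structure is two simply-supported spans AC and CE.
End slopes at the hinge C, treating each span as simply supported:
  span CE: UDL 5.8: wL³/(24EI) = 30.21/EI
  relative rotation θ_0 = (0 + 30.21)/EI = 30.21/EI
A unit hogging moment at C produces rotation L₁/(3EI) + L₂/(3EI) = 4.133/EI.
Compatibility: M_C·(L₁+L₂)/(3EI) = θ_0, giving M_C = 7.308 kN·m (hogging).
Span AC, ΣM about A with M_C applied at C: R_C^{AC}·7.4 = 0 + 7.308, so R_C^{AC} = 0.9876 kN and R_A = 0 − 0.9876 = -0.9876 kN.
Span CE, ΣM about E: R_C^{CE}·5 = 72.5 + 7.308, so R_C^{CE} = 15.96 kN and R_E = 29 − 15.96 = 13.04 kN.
R_C = 0.9876 + 15.96 = 16.95 kN.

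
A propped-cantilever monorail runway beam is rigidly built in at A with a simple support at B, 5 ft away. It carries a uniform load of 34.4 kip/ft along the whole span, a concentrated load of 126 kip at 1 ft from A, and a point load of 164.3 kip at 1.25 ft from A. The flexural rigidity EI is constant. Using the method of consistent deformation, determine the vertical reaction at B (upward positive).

Remove the prop at B; the released (primary) structure is a cantilever built in at A.
Deflection at B on the released cantilever, summing each load's contribution:
  UDL 34.4: wL⁴/(8EI) = 2688/EI
  point load 126 at a = 1: Pa²(3L − a)/(6EI) = 294/EI
  point load 164.3 at a = 1.25: Pa²(3L − a)/(6EI) = 588.3/EI
  δ_0 = 3570/EI
Tip deflection under a unit load at B: L³/(3EI) = 41.67/EI.
The prop prevents deflection at B: R_B = δ_0/δ_{BB} = 3570/41.67 = 85.68 kip.

R_B = 85.68 kip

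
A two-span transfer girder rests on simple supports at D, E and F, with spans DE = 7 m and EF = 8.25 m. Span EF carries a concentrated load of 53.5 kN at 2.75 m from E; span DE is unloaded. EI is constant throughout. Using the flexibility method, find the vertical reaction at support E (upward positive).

Release continuity at E by inserting a hinge; the redundant is the internal moment M_E. The primary structure is two simply-supported spans DE and EF.
Rotations at E on the released spans (each span's end-slope, ×1/EI):
  span EF: point load 53.5 at a = 2.75: Pab(L + b)/(6LEI) = 224.8/EI
  relative rotation θ_0 = (0 + 224.8)/EI = 224.8/EI
A unit hogging moment at E produces rotation L₁/(3EI) + L₂/(3EI) = 5.083/EI.
Compatibility: M_E·(L₁+L₂)/(3EI) = θ_0, giving M_E = 44.22 kN·m (hogging).
Span DE, ΣM about D with M_E applied at E: R_E^{DE}·7 = 0 + 44.22, so R_E^{DE} = 6.317 kN and R_D = 0 − 6.317 = -6.317 kN.
Span EF, ΣM about F: R_E^{EF}·8.25 = 294.2 + 44.22, so R_E^{EF} = 41.03 kN and R_F = 53.5 − 41.03 = 12.47 kN.
R_E = 6.317 + 41.03 = 47.34 kN.

R_E = 47.34 kN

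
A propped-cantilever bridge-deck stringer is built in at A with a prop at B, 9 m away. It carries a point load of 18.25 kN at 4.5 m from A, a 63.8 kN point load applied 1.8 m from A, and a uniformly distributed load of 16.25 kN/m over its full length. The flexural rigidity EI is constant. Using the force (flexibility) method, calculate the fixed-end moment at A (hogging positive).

M_A = 278 kN·m

Remove the prop at B; the released (primary) structure is a cantilever built in at A.
Deflection at B on the released cantilever, summing each load's contribution:
  point load 18.25 at a = 4.5: Pa²(3L − a)/(6EI) = 1386/EI
  point load 63.8 at a = 1.8: Pa²(3L − a)/(6EI) = 868.2/EI
  UDL 16.25: wL⁴/(8EI) = 13327/EI
  δ_0 = 15581/EI
Tip deflection under a unit load at B: L³/(3EI) = 243/EI.
The prop prevents deflection at B: R_B = δ_0/δ_{BB} = 15581/243 = 64.12 kN.
Moment equilibrium about A: M_A = Σ(load moments about A) − R_B·L = 855.1 − 64.12×9 = 278 kN·m.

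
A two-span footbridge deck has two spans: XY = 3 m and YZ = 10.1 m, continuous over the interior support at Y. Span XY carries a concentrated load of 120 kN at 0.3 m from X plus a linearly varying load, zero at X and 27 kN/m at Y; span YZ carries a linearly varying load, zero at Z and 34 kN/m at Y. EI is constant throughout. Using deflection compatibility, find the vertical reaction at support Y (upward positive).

R_Y = 233.9 kN

Release continuity at Y by inserting a hinge; the redundant is the internal moment M_Y. The primary structure is two simply-supported spans XY and YZ.
Rotations at Y on the released spans (each span's end-slope, ×1/EI):
  span XY: point load 120 at a = 0.3: Pab(L + a)/(6LEI) = 17.82/EI
  span XY: triangular load, peak 27: w₀L³/(45EI) = 16.2/EI
  span YZ: triangular load, peak 34: w₀L³/(45EI) = 778.4/EI
  relative rotation θ_0 = (34.02 + 778.4)/EI = 812.5/EI
A unit hogging moment at Y produces rotation L₁/(3EI) + L₂/(3EI) = 4.367/EI.
Compatibility: M_Y·(L₁+L₂)/(3EI) = θ_0, giving M_Y = 186.1 kN·m (hogging).
Span XY, ΣM about X with M_Y applied at Y: R_Y^{XY}·3 = 117 + 186.1, so R_Y^{XY} = 101 kN and R_X = 160.5 − 101 = 59.48 kN.
Span YZ, ΣM about Z: R_Y^{YZ}·10.1 = 1156 + 186.1, so R_Y^{YZ} = 132.9 kN and R_Z = 171.7 − 132.9 = 38.81 kN.
R_Y = 101 + 132.9 = 233.9 kN.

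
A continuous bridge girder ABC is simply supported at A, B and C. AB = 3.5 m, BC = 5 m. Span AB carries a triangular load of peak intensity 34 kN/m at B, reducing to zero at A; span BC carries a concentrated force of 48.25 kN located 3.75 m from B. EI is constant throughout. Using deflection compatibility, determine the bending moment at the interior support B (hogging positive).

M_B = 28.06 kN·m

Take M_B as the redundant. Released structure: two simple spans AB and BC with a hinge at B.
Rotations at B on the released spans (each span's end-slope, ×1/EI):
  span AB: triangular load, peak 34: w₀L³/(45EI) = 32.39/EI
  span BC: point load 48.25 at a = 3.75: Pab(L + b)/(6LEI) = 47.12/EI
  relative rotation θ_0 = (32.39 + 47.12)/EI = 79.51/EI
A unit hogging moment at B produces rotation L₁/(3EI) + L₂/(3EI) = 2.833/EI.
Slope continuity at B: θ_0 = M_B·2.833/EI, so M_B = 79.51/2.833 = 28.06 kN·m (hogging).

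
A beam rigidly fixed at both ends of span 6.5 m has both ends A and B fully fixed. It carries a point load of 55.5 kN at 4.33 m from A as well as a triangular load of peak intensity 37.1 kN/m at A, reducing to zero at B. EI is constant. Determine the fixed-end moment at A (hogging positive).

Release both end moments; the primary structure is a simply-supported span AB with redundants M_A and M_B.
Simple-span end rotations at A and B under the given loads:
  at A: point load 55.5 at a = 4.33: Pab(L + b)/(6LEI) = 115.9/EI
  at B: point load 55.5 at a = 4.33: Pab(L + a)/(6LEI) = 144.8/EI
  at A: triangular load, peak 37.1: w₀L³/(45EI) = 226.4/EI
  at B: triangular load, peak 37.1: 7w₀L³/(360EI) = 198.1/EI
  θ_A0 = 342.3/EI,  θ_B0 = 342.9/EI
Flexibility coefficients: a unit moment at one end gives L/(3EI) there and L/(6EI) at the far end, so f₁₁ = f₂₂ = 2.167/EI and f₁₂ = f₂₁ = 1.083/EI.
Compatibility — zero rotation at each built-in end:
  2.167 M_A + 1.083 M_B = 342.3
  1.083 M_A + 2.167 M_B = 342.9
Solving the pair gives M_A = 105.2 kN·m and M_B = 105.7 kN·m (hogging).

M_A = 105.2 kN·m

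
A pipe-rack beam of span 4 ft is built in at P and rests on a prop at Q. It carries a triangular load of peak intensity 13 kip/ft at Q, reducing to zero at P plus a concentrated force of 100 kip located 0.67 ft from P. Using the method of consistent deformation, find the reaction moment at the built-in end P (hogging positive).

Choose R_Q as the redundant. The primary structure is the cantilever fixed at P.
Primary-structure tip deflection at Q by superposition:
  triangular load, peak 13 at the free end: 11w₀L⁴/(120EI) = 305.1/EI
  point load 100 at a = 0.67: Pa²(3L − a)/(6EI) = 84.77/EI
  δ_0 = 389.8/EI
Tip deflection under a unit load at Q: L³/(3EI) = 21.33/EI.
Compatibility at Q: δ_0 − R_Q·δ_{QQ} = 0, so R_Q = 389.8/21.33 = 18.27 kip.
Moment equilibrium about P: M_P = Σ(load moments about P) − R_Q·L = 136.3 − 18.27×4 = 63.24 kip·ft.

M_P = 63.24 kip·ft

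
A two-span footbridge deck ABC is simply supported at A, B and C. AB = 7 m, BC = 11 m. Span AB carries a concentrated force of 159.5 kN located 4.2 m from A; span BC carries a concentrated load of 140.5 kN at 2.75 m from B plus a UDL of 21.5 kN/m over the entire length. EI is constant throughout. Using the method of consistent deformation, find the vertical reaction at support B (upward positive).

R_B = 421.5 kN

Release continuity at B by inserting a hinge; the redundant is the internal moment M_B. The primary structure is two simply-supported spans AB and BC.
Discontinuity in slope at B on the released structure — sum the simple-span end rotations:
  span AB: point load 159.5 at a = 4.2: Pab(L + a)/(6LEI) = 500.2/EI
  span BC: point load 140.5 at a = 2.75: Pab(L + b)/(6LEI) = 929.7/EI
  span BC: UDL 21.5: wL³/(24EI) = 1192/EI
  relative rotation θ_0 = (500.2 + 2122)/EI = 2622/EI
A unit hogging moment at B produces rotation L₁/(3EI) + L₂/(3EI) = 6/EI.
Slope continuity at B: θ_0 = M_B·6/EI, so M_B = 2622/6 = 437 kN·m (hogging).
Span AB, ΣM about A with M_B applied at B: R_B^{AB}·7 = 669.9 + 437, so R_B^{AB} = 158.1 kN and R_A = 159.5 − 158.1 = 1.365 kN.
Span BC, ΣM about C: R_B^{BC}·11 = 2460 + 437, so R_B^{BC} = 263.4 kN and R_C = 377 − 263.4 = 113.6 kN.
R_B = 158.1 + 263.4 = 421.5 kN.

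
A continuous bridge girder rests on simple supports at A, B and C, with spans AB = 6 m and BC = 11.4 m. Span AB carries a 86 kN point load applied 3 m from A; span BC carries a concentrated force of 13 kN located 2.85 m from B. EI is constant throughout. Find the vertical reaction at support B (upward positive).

R_B = 65.29 kN

Release continuity at B by inserting a hinge; the redundant is the internal moment M_B. The primary structure is two simply-supported spans AB and BC.
Rotations at B on the released spans (each span's end-slope, ×1/EI):
  span AB: point load 86 at a = 3: Pab(L + a)/(6LEI) = 193.5/EI
  span BC: point load 13 at a = 2.85: Pab(L + b)/(6LEI) = 92.39/EI
  relative rotation θ_0 = (193.5 + 92.39)/EI = 285.9/EI
A unit hogging moment at B produces rotation L₁/(3EI) + L₂/(3EI) = 5.8/EI.
Slope continuity at B: θ_0 = M_B·5.8/EI, so M_B = 285.9/5.8 = 49.29 kN·m (hogging).
Span AB, ΣM about A with M_B applied at B: R_B^{AB}·6 = 258 + 49.29, so R_B^{AB} = 51.22 kN and R_A = 86 − 51.22 = 34.78 kN.
Span BC, ΣM about C: R_B^{BC}·11.4 = 111.2 + 49.29, so R_B^{BC} = 14.07 kN and R_C = 13 − 14.07 = -1.074 kN.
R_B = 51.22 + 14.07 = 65.29 kN.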